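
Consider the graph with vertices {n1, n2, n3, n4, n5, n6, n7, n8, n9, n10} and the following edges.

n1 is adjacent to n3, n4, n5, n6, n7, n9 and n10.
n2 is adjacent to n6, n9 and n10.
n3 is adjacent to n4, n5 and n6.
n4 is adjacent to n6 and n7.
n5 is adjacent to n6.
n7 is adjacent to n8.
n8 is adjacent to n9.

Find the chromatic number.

n1, n3, n4, n6 are pairwise adjacent (a clique of size 4), so at least 4 colors are needed.
4 colors suffice: color 1 → {n1, n2, n8}; color 2 → {n6, n7, n9, n10}; color 3 → {n4, n5}; color 4 → {n3}. Each edge has distinct colors on its endpoints.

4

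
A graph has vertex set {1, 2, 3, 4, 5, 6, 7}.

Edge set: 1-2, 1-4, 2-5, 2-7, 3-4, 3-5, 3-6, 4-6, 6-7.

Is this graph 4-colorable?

Yes

The chromatic number is 3. 3, 4, 6 form a triangle, so at least 3 colors are needed.
3 colors suffice: 1=blue, 2=red, 3=blue, 4=green, 5=green, 6=red, 7=blue.
Since 4 ≥ 3, a proper 4-coloring certainly exists.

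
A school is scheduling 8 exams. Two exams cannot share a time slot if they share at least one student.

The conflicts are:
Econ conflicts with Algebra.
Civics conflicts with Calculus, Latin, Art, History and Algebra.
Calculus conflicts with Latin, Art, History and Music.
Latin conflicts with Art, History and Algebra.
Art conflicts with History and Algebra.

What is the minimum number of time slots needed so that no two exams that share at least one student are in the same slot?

5

Civics, Calculus, Latin, Art, History pairwise conflict, so at least 5 time slots are needed.
5 time slots suffice: time slot 1 → {Econ, Civics, Music}; time slot 2 → {Calculus, Algebra}; time slot 3 → {Art}; time slot 4 → {Latin}; time slot 5 → {History}. Every pair that conflicts lands in different time slots.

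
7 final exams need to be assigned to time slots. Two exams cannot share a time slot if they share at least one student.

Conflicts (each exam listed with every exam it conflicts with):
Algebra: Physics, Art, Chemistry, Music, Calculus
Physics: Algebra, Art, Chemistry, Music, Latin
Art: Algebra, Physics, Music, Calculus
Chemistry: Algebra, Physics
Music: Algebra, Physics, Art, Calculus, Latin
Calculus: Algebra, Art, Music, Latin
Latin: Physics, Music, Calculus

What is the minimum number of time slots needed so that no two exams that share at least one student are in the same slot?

Algebra, Art, Music, Calculus all conflict with each other, so at least 4 time slots are needed.
A valid assignment using 4 time slots: Algebra=2, Physics=3, Art=4, Chemistry=1, Music=1, Calculus=3, Latin=2. Every pair that conflicts lands in different time slots.

4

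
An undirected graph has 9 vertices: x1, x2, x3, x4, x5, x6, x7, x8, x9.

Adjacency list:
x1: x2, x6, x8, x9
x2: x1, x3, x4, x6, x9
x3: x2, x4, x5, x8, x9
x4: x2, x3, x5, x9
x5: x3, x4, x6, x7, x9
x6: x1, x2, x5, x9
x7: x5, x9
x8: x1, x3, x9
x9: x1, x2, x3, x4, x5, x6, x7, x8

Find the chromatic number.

x2, x3, x4, x9 are pairwise adjacent (a clique of size 4), so at least 4 colors are needed.
4 colors suffice: color red → {x9}; color blue → {x2, x5, x8}; color green → {x1, x3, x7}; color yellow → {x4, x6}. Each edge has distinct colors on its endpoints.

4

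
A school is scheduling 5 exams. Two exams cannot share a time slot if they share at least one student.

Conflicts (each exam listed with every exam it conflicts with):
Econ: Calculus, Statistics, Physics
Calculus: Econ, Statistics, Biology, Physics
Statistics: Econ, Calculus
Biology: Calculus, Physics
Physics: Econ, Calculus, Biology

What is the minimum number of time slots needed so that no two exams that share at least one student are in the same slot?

Econ, Calculus, Physics all conflict with each other, so at least 3 time slots are needed.
A valid assignment using 3 time slots: Econ=2, Calculus=1, Statistics=3, Biology=2, Physics=3. Every pair that conflicts lands in different time slots.

3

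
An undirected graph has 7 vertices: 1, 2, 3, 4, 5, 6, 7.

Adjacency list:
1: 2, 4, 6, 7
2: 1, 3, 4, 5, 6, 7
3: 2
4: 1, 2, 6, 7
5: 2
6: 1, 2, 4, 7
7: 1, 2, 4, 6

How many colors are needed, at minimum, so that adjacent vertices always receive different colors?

1, 2, 4, 6, 7 form a clique, so at least 5 colors are needed.
5 colors suffice: color a → {2}; color b → {3, 4, 5}; color c → {1}; color d → {7}; color e → {6}. Every edge joins two different colors.

5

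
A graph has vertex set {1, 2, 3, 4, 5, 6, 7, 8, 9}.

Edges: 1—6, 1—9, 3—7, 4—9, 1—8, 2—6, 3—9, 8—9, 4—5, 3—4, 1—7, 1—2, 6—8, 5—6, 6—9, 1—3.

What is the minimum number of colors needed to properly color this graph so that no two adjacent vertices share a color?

4

1, 6, 8, 9 are pairwise adjacent (a clique of size 4), so at least 4 colors are needed.
4 colors suffice: color a → {1, 4}; color b → {3, 6}; color c → {2, 5, 7, 9}; color d → {8}. Every edge joins two different colors.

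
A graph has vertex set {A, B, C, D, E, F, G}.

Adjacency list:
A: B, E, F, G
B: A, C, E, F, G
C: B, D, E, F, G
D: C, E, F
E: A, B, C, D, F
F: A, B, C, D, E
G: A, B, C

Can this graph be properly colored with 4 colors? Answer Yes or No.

Yes

The chromatic number is 4. C, D, E, F form a clique, so at least 4 colors are needed.
4 colors suffice: color 1 → {A, C}; color 2 → {B, D}; color 3 → {E, G}; color 4 → {F}.
That is already a proper 4-coloring.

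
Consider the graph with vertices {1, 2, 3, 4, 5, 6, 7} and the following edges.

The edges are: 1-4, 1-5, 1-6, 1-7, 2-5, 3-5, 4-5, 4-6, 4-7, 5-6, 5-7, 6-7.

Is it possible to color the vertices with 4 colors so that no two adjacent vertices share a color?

No

1, 4, 5, 6, 7 are pairwise adjacent (a clique of size 5), so at least 5 colors are needed.
So 4 colors are not enough.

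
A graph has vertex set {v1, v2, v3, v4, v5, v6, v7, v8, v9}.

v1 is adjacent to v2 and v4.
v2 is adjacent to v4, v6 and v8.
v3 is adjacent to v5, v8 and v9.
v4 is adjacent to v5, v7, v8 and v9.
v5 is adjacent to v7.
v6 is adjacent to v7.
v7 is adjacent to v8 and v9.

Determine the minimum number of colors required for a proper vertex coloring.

3

v4, v7, v8 are mutually adjacent, so at least 3 colors are needed.
3 colors suffice: color red → {v3, v4, v6}; color blue → {v2, v7}; color green → {v1, v5, v8, v9}. Every edge joins two different colors.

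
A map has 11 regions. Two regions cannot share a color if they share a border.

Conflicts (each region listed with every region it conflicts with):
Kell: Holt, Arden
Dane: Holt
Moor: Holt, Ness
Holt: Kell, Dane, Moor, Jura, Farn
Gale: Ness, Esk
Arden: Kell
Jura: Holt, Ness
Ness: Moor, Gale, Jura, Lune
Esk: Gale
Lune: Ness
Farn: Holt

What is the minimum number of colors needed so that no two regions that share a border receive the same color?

Dane and Holt conflict, so at least 2 colors are needed.
2 colors suffice: color 1 → {Holt, Arden, Ness, Esk}; color 2 → {Kell, Dane, Moor, Gale, Jura, Lune, Farn}. Each listed conflict is separated.

2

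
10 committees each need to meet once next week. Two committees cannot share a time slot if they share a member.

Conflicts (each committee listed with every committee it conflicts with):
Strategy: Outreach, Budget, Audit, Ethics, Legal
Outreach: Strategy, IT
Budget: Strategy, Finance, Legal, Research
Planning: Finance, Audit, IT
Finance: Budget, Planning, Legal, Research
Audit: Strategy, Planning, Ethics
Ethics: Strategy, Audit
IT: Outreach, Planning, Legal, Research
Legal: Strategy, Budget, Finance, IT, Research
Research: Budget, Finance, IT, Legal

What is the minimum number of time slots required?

Budget, Finance, Legal, Research are mutually in conflict, so at least 4 time slots are needed.
4 time slots suffice: time slot 1 → {Outreach, Planning, Ethics, Legal}; time slot 2 → {Strategy, Finance, IT}; time slot 3 → {Audit, Research}; time slot 4 → {Budget}. Each listed conflict is separated.

4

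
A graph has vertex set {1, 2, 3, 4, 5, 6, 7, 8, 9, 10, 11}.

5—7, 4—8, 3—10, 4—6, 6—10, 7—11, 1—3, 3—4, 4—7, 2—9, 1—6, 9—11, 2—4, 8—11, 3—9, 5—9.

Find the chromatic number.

3

The cycle 9-11-8-4-2-9 has odd length 5, so it cannot be 2-colored; at least 3 colors are needed.
3 colors suffice: color a → {1, 4, 9, 10}; color b → {2, 3, 6, 7, 8}; color c → {5, 11}. Each edge has distinct colors on its endpoints.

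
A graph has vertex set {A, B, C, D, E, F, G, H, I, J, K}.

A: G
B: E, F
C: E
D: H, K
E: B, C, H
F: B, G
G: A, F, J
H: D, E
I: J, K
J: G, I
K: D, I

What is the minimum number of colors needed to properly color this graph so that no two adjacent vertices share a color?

The cycle F-B-E-H-D-K-I-J-G-F has odd length 9, so it cannot be 2-colored; at least 3 colors are needed.
3 colors suffice: color red → {D, E, G, I}; color blue → {A, C, F, H, J, K}; color green → {B}. Each edge has distinct colors on its endpoints.

3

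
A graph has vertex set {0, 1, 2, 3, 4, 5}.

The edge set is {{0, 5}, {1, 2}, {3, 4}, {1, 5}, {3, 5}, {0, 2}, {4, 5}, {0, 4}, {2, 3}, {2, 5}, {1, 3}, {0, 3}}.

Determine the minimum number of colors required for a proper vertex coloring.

4

1, 2, 3, 5 are pairwise adjacent (a clique of size 4), so at least 4 colors are needed.
A valid assignment using 4 colors: 0=yellow, 1=yellow, 2=green, 3=red, 4=green, 5=blue. Every edge joins two different colors.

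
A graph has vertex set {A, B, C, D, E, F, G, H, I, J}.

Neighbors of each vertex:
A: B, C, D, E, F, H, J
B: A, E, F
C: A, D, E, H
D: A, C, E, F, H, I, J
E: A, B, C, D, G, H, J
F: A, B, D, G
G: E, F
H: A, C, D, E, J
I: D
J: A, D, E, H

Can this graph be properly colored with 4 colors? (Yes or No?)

No

A, C, D, E, H are pairwise adjacent (a clique of size 5), so at least 5 colors are needed.
So 4 colors are not enough.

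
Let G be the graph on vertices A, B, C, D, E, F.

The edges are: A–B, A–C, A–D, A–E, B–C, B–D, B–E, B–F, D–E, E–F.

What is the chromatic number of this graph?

4

A, B, D, E form a clique, so at least 4 colors are needed.
A valid assignment using 4 colors: A=3, B=1, C=2, D=4, E=2, F=3. Each edge has distinct colors on its endpoints.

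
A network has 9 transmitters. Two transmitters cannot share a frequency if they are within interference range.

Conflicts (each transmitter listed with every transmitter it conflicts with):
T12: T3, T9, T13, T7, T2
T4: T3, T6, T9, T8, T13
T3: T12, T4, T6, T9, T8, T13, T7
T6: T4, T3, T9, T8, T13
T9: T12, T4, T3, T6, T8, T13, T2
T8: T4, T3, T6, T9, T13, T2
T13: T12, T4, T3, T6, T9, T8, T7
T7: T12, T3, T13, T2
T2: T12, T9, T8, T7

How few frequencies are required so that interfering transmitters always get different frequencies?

T4, T3, T6, T9, T8, T13 pairwise conflict, so at least 6 frequencies are needed.
6 frequencies suffice: frequency 1 → {T9, T7}; frequency 2 → {T13, T2}; frequency 3 → {T3}; frequency 4 → {T12, T8}; frequency 5 → {T4}; frequency 6 → {T6}. Each listed conflict is separated.

6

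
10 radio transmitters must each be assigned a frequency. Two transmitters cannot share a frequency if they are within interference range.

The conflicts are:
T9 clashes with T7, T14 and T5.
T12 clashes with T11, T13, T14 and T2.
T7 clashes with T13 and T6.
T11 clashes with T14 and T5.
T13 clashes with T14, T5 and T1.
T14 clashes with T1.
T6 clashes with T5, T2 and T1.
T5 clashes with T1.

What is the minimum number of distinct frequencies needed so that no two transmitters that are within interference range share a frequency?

T12, T13, T14 are mutually in conflict, so at least 3 frequencies are needed.
A valid assignment using 3 frequencies: T9=2, T12=3, T7=1, T11=2, T13=2, T14=1, T6=2, T5=1, T2=1, T1=3. Each listed conflict is separated.

3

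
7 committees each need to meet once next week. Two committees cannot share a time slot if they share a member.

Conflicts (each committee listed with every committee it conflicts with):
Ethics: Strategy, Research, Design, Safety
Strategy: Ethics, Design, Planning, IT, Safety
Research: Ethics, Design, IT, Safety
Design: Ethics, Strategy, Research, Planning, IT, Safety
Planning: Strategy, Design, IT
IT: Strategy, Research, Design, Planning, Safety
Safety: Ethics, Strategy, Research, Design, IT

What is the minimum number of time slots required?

Strategy, Design, Planning, IT are mutually in conflict, so at least 4 time slots are needed.
Using 4 time slots: Ethics=2, Strategy=3, Research=3, Design=1, Planning=4, IT=2, Safety=4. No two conflicting committees share a time slot.

4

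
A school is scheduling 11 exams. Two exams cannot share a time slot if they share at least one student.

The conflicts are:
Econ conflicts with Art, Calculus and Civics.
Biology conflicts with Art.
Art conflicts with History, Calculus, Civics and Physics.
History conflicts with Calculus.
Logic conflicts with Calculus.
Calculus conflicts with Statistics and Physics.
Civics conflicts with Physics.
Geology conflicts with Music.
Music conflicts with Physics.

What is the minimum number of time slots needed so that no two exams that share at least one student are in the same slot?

Art, Civics, Physics all conflict with each other, so at least 3 time slots are needed.
3 time slots suffice: time slot 1 → {Art, Logic, Music, Statistics}; time slot 2 → {Biology, Calculus, Civics, Geology}; time slot 3 → {Econ, History, Physics}. Every pair that conflicts lands in different time slots.

3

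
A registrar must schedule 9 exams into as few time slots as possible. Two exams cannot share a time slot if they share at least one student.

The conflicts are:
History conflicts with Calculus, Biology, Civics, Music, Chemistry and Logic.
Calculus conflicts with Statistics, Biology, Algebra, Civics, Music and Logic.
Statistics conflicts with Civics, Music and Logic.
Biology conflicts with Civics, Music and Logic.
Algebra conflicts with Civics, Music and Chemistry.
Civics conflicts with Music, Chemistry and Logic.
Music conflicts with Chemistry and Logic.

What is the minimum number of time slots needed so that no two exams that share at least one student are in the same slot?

6

History, Calculus, Biology, Civics, Music, Logic all conflict with each other, so at least 6 time slots are needed.
6 time slots suffice: time slot 1 → {Music}; time slot 2 → {Civics}; time slot 3 → {Calculus, Chemistry}; time slot 4 → {Algebra, Logic}; time slot 5 → {History, Statistics}; time slot 6 → {Biology}. No two conflicting exams share a time slot.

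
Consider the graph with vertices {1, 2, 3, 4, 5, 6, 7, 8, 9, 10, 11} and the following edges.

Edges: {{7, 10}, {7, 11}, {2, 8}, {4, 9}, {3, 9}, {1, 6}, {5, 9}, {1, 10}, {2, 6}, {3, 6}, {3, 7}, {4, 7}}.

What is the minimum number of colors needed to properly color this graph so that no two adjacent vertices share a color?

The cycle 7-10-1-6-3-7 has odd length 5, so it cannot be 2-colored; at least 3 colors are needed.
A valid assignment using 3 colors: 1=blue, 2=blue, 3=blue, 4=blue, 5=blue, 6=red, 7=red, 8=red, 9=red, 10=green, 11=blue. Each edge has distinct colors on its endpoints.

3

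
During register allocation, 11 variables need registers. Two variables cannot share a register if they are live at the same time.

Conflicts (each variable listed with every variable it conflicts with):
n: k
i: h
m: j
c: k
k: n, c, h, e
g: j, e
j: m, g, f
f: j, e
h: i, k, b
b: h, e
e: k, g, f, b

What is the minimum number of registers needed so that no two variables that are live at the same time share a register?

2

m and j conflict, so at least 2 registers are needed.
Using 2 registers: n=1, i=2, m=2, c=1, k=2, g=2, j=1, f=2, h=1, b=2, e=1. Each listed conflict is separated.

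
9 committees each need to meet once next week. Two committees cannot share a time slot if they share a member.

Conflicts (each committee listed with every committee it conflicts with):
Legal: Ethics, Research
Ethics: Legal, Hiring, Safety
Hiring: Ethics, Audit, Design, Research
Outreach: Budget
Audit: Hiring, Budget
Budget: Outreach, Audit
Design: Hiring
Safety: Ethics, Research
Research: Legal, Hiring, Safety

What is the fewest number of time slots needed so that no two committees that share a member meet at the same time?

Ethics and Safety conflict, so at least 2 time slots are needed.
2 time slots suffice: time slot 1 → {Legal, Hiring, Budget, Safety}; time slot 2 → {Ethics, Outreach, Audit, Design, Research}. No two conflicting committees share a time slot.

2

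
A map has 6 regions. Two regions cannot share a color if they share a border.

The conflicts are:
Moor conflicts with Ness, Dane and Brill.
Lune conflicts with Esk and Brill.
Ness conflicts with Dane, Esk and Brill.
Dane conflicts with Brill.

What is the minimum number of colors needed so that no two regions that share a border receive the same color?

Moor, Ness, Dane, Brill all conflict with each other, so at least 4 colors are needed.
4 colors suffice: Moor=4, Lune=2, Ness=2, Dane=3, Esk=1, Brill=1. No two conflicting regions share a color.

4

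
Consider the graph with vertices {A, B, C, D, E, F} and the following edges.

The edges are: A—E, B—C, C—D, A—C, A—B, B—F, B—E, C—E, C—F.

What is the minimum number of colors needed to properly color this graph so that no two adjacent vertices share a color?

4

A, B, C, E form a clique, so at least 4 colors are needed.
4 colors suffice: color 1 → {C}; color 2 → {B, D}; color 3 → {A, F}; color 4 → {E}. No two adjacent vertices share a color.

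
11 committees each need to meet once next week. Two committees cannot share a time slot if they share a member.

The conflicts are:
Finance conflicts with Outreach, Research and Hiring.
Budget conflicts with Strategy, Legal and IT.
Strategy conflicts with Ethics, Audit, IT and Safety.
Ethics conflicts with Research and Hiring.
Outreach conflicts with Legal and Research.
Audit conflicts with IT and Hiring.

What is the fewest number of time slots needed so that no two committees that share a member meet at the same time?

3

Finance, Outreach, Research are mutually in conflict, so at least 3 time slots are needed.
3 time slots suffice: time slot 1 → {Strategy, Legal, Research, Hiring}; time slot 2 → {Ethics, Outreach, IT, Safety}; time slot 3 → {Finance, Budget, Audit}. Every pair that conflicts lands in different time slots.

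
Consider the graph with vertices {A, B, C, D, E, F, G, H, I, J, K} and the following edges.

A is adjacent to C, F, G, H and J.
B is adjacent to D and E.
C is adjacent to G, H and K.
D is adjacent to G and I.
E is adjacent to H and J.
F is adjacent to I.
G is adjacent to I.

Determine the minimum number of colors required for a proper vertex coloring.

A, C, H form a triangle, so at least 3 colors are needed.
3 colors suffice: color red → {A, D, E, K}; color blue → {B, F, G, H, J}; color green → {C, I}. No two adjacent vertices share a color.

3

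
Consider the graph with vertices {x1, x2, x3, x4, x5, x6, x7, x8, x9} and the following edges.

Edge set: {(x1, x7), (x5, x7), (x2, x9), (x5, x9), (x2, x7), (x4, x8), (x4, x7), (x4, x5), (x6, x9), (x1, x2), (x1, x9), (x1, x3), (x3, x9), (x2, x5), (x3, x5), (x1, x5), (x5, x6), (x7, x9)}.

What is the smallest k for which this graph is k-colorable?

5

x1, x2, x5, x7, x9 are mutually adjacent (a clique of size 5), so at least 5 colors are needed.
5 colors suffice: color 1 → {x5, x8}; color 2 → {x4, x9}; color 3 → {x1, x6}; color 4 → {x3, x7}; color 5 → {x2}. Each edge has distinct colors on its endpoints.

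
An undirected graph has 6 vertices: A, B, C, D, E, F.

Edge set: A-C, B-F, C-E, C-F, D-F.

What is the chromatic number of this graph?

A and C are adjacent, so at least 2 colors are needed.
One proper 2-coloring: A=2, B=1, C=1, D=1, E=2, F=2. Every edge joins two different colors.

2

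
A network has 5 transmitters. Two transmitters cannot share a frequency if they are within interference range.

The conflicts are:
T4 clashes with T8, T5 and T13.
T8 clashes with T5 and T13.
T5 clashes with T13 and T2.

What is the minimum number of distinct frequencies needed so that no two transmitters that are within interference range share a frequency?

4

T4, T8, T5, T13 all conflict with each other, so at least 4 frequencies are needed.
4 frequencies suffice: frequency 1 → {T5}; frequency 2 → {T8, T2}; frequency 3 → {T13}; frequency 4 → {T4}. No two conflicting transmitters share a frequency.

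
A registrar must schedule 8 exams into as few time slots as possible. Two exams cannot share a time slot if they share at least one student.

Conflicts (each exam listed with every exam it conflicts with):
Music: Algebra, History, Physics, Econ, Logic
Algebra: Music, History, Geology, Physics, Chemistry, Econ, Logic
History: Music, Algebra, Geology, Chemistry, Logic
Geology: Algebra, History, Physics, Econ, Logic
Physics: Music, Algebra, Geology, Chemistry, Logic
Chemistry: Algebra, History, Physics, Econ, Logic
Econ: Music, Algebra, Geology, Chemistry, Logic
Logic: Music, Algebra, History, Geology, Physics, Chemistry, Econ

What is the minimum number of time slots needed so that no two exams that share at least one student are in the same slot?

Algebra, Geology, Econ, Logic are mutually in conflict, so at least 4 time slots are needed.
4 time slots suffice: time slot 1 → {Algebra}; time slot 2 → {Logic}; time slot 3 → {Music, Geology, Chemistry}; time slot 4 → {History, Physics, Econ}. Every pair that conflicts lands in different time slots.

4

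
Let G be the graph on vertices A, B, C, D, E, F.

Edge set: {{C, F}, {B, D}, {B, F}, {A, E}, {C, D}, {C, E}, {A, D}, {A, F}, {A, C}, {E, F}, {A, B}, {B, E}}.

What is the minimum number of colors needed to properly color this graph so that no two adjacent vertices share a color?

A, B, E, F form a clique, so at least 4 colors are needed.
4 colors suffice: A=1, B=2, C=2, D=3, E=3, F=4. Each edge has distinct colors on its endpoints.

4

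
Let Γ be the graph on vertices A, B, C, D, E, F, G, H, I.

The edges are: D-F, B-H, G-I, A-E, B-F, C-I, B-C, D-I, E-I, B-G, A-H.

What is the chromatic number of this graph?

3

The cycle F-B-G-I-D-F has odd length 5, so it cannot be 2-colored; at least 3 colors are needed.
3 colors suffice: color 1 → {A, B, I}; color 2 → {C, E, F, G, H}; color 3 → {D}. Each edge has distinct colors on its endpoints.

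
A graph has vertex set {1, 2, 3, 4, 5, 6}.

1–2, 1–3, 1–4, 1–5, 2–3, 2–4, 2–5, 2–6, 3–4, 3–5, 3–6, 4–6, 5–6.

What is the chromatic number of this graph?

2, 3, 5, 6 are mutually adjacent (a clique of size 4), so at least 4 colors are needed.
4 colors suffice: 1=d, 2=a, 3=b, 4=c, 5=c, 6=d. Each edge has distinct colors on its endpoints.

4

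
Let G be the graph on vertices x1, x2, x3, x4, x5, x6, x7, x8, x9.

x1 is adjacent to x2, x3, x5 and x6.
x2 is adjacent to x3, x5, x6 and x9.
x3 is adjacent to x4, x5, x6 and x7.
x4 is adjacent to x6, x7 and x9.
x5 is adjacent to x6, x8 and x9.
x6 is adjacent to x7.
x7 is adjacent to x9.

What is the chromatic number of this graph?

x1, x2, x3, x5, x6 form a clique, so at least 5 colors are needed.
5 colors suffice: x1=5, x2=4, x3=3, x4=4, x5=1, x6=2, x7=1, x8=2, x9=2. Every edge joins two different colors.

5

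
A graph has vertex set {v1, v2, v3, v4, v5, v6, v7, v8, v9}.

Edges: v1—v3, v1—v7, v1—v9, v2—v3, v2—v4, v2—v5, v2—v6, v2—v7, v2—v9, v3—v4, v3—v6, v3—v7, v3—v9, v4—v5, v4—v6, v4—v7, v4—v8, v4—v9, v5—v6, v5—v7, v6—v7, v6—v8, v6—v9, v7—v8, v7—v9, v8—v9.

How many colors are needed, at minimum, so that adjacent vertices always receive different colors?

6

v2, v3, v4, v6, v7, v9 form a clique, so at least 6 colors are needed.
6 colors suffice: v1=2, v2=5, v3=6, v4=4, v5=3, v6=2, v7=1, v8=5, v9=3. No two adjacent vertices share a color.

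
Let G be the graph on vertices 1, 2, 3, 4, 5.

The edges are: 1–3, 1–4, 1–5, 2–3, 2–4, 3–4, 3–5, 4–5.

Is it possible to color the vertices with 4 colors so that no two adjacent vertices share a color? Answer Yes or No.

Yes

The chromatic number is 4. 1, 3, 4, 5 are pairwise adjacent (a clique of size 4), so at least 4 colors are needed.
One proper 4-coloring: 1=c, 2=c, 3=a, 4=b, 5=d.
That is already a proper 4-coloring.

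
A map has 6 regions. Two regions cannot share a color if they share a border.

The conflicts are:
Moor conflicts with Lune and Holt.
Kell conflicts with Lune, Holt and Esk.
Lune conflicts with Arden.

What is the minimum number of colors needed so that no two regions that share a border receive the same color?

Moor and Lune conflict, so at least 2 colors are needed.
2 colors suffice: Moor=2, Kell=2, Lune=1, Holt=1, Arden=2, Esk=1. Each listed conflict is separated.

2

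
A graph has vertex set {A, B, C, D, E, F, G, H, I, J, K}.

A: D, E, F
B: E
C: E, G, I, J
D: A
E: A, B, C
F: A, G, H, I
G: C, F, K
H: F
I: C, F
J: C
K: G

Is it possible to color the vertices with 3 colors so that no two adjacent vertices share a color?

Yes

The chromatic number is 3. The cycle E-C-G-F-A-E has odd length 5, so it cannot be 2-colored; at least 3 colors are needed.
One proper 3-coloring: A=blue, B=red, C=red, D=red, E=green, F=red, G=blue, H=blue, I=blue, J=blue, K=red.
That is already a proper 3-coloring.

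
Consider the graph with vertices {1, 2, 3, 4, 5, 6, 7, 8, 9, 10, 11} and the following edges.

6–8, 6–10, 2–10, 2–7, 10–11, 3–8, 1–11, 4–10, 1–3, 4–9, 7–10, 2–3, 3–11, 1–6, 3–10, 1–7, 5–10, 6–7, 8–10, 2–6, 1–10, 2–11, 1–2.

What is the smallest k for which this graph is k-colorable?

5

1, 2, 3, 10, 11 are pairwise adjacent (a clique of size 5), so at least 5 colors are needed.
A valid assignment using 5 colors: 1=green, 2=blue, 3=yellow, 4=blue, 5=blue, 6=yellow, 7=purple, 8=blue, 9=red, 10=red, 11=purple. No two adjacent vertices share a color.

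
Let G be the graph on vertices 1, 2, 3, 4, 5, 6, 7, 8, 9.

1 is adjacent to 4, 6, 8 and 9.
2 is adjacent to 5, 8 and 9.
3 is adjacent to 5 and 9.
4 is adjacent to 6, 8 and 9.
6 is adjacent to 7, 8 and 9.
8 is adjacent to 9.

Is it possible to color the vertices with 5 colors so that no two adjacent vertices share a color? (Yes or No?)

The chromatic number is 5. 1, 4, 6, 8, 9 are mutually adjacent (a clique of size 5), so at least 5 colors are needed.
One proper 5-coloring: 1=yellow, 2=blue, 3=blue, 4=purple, 5=red, 6=blue, 7=red, 8=green, 9=red.
That is already a proper 5-coloring.

Yes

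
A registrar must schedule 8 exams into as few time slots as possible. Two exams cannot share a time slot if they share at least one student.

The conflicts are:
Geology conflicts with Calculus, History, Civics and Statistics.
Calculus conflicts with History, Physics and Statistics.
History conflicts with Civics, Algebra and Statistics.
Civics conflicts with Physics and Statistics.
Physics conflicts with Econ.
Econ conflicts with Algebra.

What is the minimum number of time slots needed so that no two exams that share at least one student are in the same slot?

Geology, Calculus, History, Statistics are mutually in conflict, so at least 4 time slots are needed.
4 time slots suffice: Geology=3, Calculus=4, History=1, Civics=4, Physics=1, Econ=2, Algebra=3, Statistics=2. Each listed conflict is separated.

4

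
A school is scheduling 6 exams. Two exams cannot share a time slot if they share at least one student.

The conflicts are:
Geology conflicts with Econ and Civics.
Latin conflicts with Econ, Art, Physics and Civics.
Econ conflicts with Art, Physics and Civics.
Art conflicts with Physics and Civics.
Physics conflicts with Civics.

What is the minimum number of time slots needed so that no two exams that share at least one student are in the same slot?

Latin, Econ, Art, Physics, Civics all conflict with each other, so at least 5 time slots are needed.
5 time slots suffice: time slot 1 → {Econ}; time slot 2 → {Civics}; time slot 3 → {Geology, Physics}; time slot 4 → {Art}; time slot 5 → {Latin}. Each listed conflict is separated.

5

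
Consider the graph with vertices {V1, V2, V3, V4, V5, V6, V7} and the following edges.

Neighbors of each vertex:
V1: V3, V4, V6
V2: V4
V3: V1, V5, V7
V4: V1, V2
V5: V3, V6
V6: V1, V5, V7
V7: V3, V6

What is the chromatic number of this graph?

2

V3 and V7 are adjacent, so at least 2 colors are needed.
2 colors suffice: color 1 → {V3, V4, V6}; color 2 → {V1, V2, V5, V7}. No two adjacent vertices share a color.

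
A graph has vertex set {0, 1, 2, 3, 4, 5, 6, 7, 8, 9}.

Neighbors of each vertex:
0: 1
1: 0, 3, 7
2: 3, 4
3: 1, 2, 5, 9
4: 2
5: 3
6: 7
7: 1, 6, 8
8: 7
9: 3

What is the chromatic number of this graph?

3 and 5 are adjacent, so at least 2 colors are needed.
A valid assignment using 2 colors: 0=red, 1=blue, 2=blue, 3=red, 4=red, 5=blue, 6=blue, 7=red, 8=blue, 9=blue. No two adjacent vertices share a color.

2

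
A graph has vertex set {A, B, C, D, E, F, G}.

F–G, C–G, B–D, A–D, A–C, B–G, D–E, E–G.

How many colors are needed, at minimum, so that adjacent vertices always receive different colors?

3

The cycle D-A-C-G-E-D has odd length 5, so it cannot be 2-colored; at least 3 colors are needed.
3 colors suffice: color red → {D, G}; color blue → {B, C, E, F}; color green → {A}. No two adjacent vertices share a color.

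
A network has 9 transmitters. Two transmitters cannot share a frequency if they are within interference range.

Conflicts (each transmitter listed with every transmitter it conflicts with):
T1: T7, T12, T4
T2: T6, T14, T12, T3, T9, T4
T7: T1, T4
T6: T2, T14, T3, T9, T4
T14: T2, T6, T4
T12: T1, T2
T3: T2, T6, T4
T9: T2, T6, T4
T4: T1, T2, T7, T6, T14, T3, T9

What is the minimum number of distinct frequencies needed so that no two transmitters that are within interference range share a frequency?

T2, T6, T3, T4 are mutually in conflict, so at least 4 frequencies are needed.
4 frequencies suffice: frequency 1 → {T12, T4}; frequency 2 → {T1, T2}; frequency 3 → {T7, T6}; frequency 4 → {T14, T3, T9}. No two conflicting transmitters share a frequency.

4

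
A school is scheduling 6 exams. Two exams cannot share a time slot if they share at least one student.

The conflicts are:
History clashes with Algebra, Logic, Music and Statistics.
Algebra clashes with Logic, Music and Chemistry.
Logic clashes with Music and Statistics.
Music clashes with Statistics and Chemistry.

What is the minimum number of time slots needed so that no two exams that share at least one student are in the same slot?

4

History, Algebra, Logic, Music all conflict with each other, so at least 4 time slots are needed.
Using 4 time slots: History=3, Algebra=2, Logic=4, Music=1, Statistics=2, Chemistry=3. No two conflicting exams share a time slot.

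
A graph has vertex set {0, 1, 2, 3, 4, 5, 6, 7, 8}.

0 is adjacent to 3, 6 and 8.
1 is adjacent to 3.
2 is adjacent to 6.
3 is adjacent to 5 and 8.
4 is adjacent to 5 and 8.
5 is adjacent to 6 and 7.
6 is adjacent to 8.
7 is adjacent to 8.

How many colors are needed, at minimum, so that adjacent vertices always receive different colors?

3

0, 6, 8 are mutually adjacent, so at least 3 colors are needed.
3 colors suffice: color red → {1, 2, 5, 8}; color blue → {3, 4, 6, 7}; color green → {0}. No two adjacent vertices share a color.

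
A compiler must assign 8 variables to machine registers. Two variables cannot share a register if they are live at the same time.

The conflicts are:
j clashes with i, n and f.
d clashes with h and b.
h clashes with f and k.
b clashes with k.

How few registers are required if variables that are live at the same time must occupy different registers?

2

j and i conflict, so at least 2 registers are needed.
Using 2 registers: j=1, i=2, d=2, h=1, b=1, n=2, f=2, k=2. Each listed conflict is separated.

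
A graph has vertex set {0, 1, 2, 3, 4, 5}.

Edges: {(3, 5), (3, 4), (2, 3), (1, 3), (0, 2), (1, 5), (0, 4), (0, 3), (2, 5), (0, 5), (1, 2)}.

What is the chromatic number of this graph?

4

0, 2, 3, 5 are mutually adjacent (a clique of size 4), so at least 4 colors are needed.
4 colors suffice: 0=b, 1=b, 2=d, 3=a, 4=c, 5=c. Every edge joins two different colors.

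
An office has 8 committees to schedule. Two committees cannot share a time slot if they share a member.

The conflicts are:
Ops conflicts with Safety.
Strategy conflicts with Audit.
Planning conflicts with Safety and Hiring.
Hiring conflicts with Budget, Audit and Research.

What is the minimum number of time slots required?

Planning and Safety conflict, so at least 2 time slots are needed.
2 time slots suffice: time slot 1 → {Strategy, Safety, Hiring}; time slot 2 → {Ops, Planning, Budget, Audit, Research}. Each listed conflict is separated.

2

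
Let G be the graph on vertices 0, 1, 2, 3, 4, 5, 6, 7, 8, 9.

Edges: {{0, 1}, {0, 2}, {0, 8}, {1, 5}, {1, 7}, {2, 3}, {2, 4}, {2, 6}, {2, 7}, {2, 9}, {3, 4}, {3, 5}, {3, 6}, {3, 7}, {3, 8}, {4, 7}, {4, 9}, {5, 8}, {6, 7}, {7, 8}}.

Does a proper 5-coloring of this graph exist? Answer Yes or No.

Yes

The chromatic number is 4. 2, 3, 6, 7 are pairwise adjacent (a clique of size 4), so at least 4 colors are needed.
A valid assignment using 4 colors: 0=b, 1=a, 2=a, 3=c, 4=d, 5=b, 6=d, 7=b, 8=a, 9=b.
Since 5 ≥ 4, a proper 5-coloring certainly exists.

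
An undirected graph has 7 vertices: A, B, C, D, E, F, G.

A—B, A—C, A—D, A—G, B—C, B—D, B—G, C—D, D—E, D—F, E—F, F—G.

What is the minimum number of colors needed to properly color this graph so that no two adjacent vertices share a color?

4

A, B, C, D are mutually adjacent (a clique of size 4), so at least 4 colors are needed.
4 colors suffice: color red → {D, G}; color blue → {A, F}; color green → {B, E}; color yellow → {C}. Every edge joins two different colors.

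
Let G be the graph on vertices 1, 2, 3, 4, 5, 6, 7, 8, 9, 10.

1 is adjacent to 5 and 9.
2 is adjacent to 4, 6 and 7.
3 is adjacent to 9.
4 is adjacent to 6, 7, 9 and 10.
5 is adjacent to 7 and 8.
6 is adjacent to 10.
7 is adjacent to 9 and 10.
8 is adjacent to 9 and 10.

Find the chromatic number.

3

4, 6, 10 are mutually adjacent, so at least 3 colors are needed.
3 colors suffice: color red → {2, 5, 9, 10}; color blue → {1, 3, 6, 7, 8}; color green → {4}. Every edge joins two different colors.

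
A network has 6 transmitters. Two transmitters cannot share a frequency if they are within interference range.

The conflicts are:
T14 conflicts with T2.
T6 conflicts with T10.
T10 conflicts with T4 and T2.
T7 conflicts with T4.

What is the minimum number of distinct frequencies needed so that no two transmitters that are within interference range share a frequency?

2

T10 and T4 conflict, so at least 2 frequencies are needed.
2 frequencies suffice: frequency 1 → {T14, T10, T7}; frequency 2 → {T6, T4, T2}. No two conflicting transmitters share a frequency.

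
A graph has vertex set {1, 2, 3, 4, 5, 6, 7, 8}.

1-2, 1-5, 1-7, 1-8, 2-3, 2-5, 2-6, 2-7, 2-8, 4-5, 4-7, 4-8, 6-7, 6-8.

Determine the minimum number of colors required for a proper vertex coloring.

3

2, 6, 8 are mutually adjacent, so at least 3 colors are needed.
3 colors suffice: color red → {2, 4}; color blue → {3, 5, 7, 8}; color green → {1, 6}. Every edge joins two different colors.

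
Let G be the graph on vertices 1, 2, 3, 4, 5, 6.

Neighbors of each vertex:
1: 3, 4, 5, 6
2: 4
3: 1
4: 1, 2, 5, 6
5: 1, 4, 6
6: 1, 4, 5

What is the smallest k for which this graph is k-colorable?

1, 4, 5, 6 are pairwise adjacent (a clique of size 4), so at least 4 colors are needed.
A valid assignment using 4 colors: 1=b, 2=b, 3=a, 4=a, 5=c, 6=d. No two adjacent vertices share a color.

4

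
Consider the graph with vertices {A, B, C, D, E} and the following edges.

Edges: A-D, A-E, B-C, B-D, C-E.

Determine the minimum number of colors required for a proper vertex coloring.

The cycle D-B-C-E-A-D has odd length 5, so it cannot be 2-colored; at least 3 colors are needed.
A valid assignment using 3 colors: A=1, B=2, C=1, D=3, E=2. Each edge has distinct colors on its endpoints.

3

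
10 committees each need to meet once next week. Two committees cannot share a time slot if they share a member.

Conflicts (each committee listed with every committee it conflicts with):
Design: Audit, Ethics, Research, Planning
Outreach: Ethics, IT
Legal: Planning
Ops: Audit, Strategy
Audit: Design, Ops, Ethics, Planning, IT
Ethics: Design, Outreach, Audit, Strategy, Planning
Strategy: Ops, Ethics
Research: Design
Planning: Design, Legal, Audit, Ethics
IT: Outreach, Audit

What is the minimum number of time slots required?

4

Design, Audit, Ethics, Planning are mutually in conflict, so at least 4 time slots are needed.
4 time slots suffice: time slot 1 → {Legal, Ops, Ethics, Research, IT}; time slot 2 → {Outreach, Audit, Strategy}; time slot 3 → {Design}; time slot 4 → {Planning}. Each listed conflict is separated.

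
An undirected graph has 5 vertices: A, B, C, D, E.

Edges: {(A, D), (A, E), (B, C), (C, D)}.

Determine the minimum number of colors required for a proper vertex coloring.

2

A and D are adjacent, so at least 2 colors are needed.
2 colors suffice: color 1 → {B, D, E}; color 2 → {A, C}. No two adjacent vertices share a color.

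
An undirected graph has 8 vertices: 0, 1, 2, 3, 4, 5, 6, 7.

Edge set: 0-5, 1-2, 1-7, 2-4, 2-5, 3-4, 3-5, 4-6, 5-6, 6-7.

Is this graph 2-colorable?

No

The cycle 1-7-6-4-2-1 has odd length 5, so it cannot be 2-colored; at least 3 colors are needed.
So 2 colors are not enough.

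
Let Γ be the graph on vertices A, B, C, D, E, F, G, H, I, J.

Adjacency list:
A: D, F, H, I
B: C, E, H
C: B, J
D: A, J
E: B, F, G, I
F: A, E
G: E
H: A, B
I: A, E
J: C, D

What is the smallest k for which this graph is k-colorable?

3

The cycle E-I-A-H-B-E has odd length 5, so it cannot be 2-colored; at least 3 colors are needed.
3 colors suffice: A=1, B=2, C=3, D=2, E=1, F=2, G=2, H=3, I=2, J=1. Every edge joins two different colors.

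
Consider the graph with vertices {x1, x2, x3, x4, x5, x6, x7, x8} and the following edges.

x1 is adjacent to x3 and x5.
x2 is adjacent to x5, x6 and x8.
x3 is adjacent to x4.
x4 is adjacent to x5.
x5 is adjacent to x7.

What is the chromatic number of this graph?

2

x4 and x5 are adjacent, so at least 2 colors are needed.
2 colors suffice: color 1 → {x3, x5, x6, x8}; color 2 → {x1, x2, x4, x7}. Each edge has distinct colors on its endpoints.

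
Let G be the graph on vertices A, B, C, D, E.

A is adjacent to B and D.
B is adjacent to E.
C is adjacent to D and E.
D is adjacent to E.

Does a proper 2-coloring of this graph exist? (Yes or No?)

No

C, D, E are mutually adjacent, so at least 3 colors are needed.
So 2 colors are not enough.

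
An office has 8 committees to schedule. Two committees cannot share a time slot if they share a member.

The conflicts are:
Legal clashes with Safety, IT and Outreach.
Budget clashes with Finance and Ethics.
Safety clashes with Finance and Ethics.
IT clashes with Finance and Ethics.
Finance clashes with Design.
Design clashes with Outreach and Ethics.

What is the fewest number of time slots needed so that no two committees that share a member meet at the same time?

The cycle Outreach-Design-Ethics-IT-Legal-Outreach has odd length 5, so it cannot be 2-colored; at least 3 time slots are needed.
3 time slots suffice: time slot 1 → {Legal, Finance, Ethics}; time slot 2 → {Budget, Safety, IT, Design}; time slot 3 → {Outreach}. Each listed conflict is separated.

3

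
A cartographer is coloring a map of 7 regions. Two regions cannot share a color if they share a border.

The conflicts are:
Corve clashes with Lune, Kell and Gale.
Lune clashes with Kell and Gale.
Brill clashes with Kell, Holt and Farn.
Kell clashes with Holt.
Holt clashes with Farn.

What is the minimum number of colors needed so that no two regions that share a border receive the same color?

Corve, Lune, Kell pairwise conflict, so at least 3 colors are needed.
3 colors suffice: color 1 → {Kell, Gale, Farn}; color 2 → {Corve, Brill}; color 3 → {Lune, Holt}. Each listed conflict is separated.

3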